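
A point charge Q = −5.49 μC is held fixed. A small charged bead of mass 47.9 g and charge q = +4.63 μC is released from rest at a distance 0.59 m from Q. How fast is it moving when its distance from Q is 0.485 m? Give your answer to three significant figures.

Only the electrostatic force acts, so mechanical energy is conserved: ½mv² = U₁ − U₂ = kQq(1/r₁ − 1/r₂).
U₁ − U₂ = (8.99×10⁹ N·m²/C²)(-5.49×10⁻⁶ C)(4.63×10⁻⁶ C)(1/0.590 − 1/0.485) = 0.0839 J.
v = √(2·0.0839/0.0479) = 1.87 m/s.

1.87 m/s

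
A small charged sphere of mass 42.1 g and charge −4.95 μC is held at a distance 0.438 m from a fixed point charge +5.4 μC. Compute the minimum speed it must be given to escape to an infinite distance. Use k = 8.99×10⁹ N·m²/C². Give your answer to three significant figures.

To just escape, total mechanical energy must reach zero at infinity: ½mv²_min + U = 0, so ½mv²_min = −U = |kQq|/r.
|U| = |kQq|/r = (8.99×10⁹ N·m²/C²)(5.40×10⁻⁶)(4.95×10⁻⁶)/(0.438) = 0.549 J.
v_min = √(2|U|/m) = √(2·0.549/0.0421) = 5.11 m/s.

5.11 m/s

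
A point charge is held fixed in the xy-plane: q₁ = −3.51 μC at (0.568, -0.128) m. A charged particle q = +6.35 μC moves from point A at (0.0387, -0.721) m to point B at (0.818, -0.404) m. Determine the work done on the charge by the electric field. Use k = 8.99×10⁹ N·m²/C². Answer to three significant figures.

The work done by the electric force is W_field = −ΔU = −q(V_B − V_A) = q(V_A − V_B).
At A: distance to the source charge is 0.795 m; V_A = kq₁/r = -3.97×10⁴ V.
At B: distance to the source charge is 0.372 m; V_B = kq₁/r = -8.47×10⁴ V.
ΔV = V_B − V_A = -4.50×10⁴ V.
W_field = −qΔV = −(6.35×10⁻⁶ C)(-4.50×10⁴ V) = 0.286 J.

0.286 J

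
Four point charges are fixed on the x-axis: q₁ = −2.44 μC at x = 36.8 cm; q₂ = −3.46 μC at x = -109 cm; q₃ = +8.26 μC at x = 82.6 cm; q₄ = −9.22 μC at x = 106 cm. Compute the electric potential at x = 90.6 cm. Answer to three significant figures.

The total potential is the scalar sum of each charge's contribution, V = Σ kqᵢ/rᵢ.
Distances from the field point to each charge: r₁ = 0.538 m, r₂ = 2.00 m, r₃ = 0.0800 m, r₄ = 0.154 m.
V = k[(-2.44×10⁻⁶)/(0.538) + (-3.46×10⁻⁶)/(2.00) + (8.26×10⁻⁶)/(0.0800) + (-9.22×10⁻⁶)/(0.154)] = 3.34×10⁵ V.

3.34×10⁵ V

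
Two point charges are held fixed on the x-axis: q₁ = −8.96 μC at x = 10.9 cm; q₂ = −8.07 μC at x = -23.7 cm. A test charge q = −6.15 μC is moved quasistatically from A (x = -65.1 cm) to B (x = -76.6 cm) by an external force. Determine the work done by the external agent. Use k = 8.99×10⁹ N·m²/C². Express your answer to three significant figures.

For quasistatic motion the external work equals the change in potential energy: W_ext = qΔV = q(V_B − V_A).
At A: distances to the source charges are 0.760 m, 0.414 m; V_A = Σ kqᵢ/rᵢ = -2.81×10⁵ V.
At B: distances to the source charges are 0.875 m, 0.529 m; V_B = Σ kqᵢ/rᵢ = -2.29×10⁵ V.
ΔV = V_B − V_A = 5.20×10⁴ V.
W_ext = qΔV = (-6.15×10⁻⁶ C)(5.20×10⁴ V) = -0.320 J.

-0.320 J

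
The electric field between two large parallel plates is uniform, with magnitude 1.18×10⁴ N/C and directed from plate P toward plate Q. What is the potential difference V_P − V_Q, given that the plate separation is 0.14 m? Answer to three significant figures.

1650 V

In a uniform field, potential decreases in the direction of E: ΔV = −E·d for a displacement d parallel to E.
Going from Q to P is a displacement of 0.14 m opposite to the field, so V_P − V_Q = +Ed = 1650 V.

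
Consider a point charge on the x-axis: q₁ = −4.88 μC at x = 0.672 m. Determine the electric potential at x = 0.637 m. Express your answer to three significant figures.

Electric potential is a scalar, so the contributions from each charge add algebraically: V = Σ kqᵢ/rᵢ.
V = k[(-4.88×10⁻⁶)/(0.0350)] = -1.25×10⁶ V.

-1.25×10⁶ V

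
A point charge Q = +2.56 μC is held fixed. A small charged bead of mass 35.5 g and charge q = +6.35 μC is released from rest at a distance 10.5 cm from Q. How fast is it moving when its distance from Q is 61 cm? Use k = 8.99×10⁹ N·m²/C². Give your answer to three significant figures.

Only the electrostatic force acts, so mechanical energy is conserved: ½mv² = U₁ − U₂ = kQq(1/r₁ − 1/r₂).
U₁ − U₂ = (8.99×10⁹ N·m²/C²)(2.56×10⁻⁶ C)(6.35×10⁻⁶ C)(1/0.105 − 1/0.610) = 1.15 J.
v = √(2·1.15/0.0355) = 8.06 m/s.

8.06 m/s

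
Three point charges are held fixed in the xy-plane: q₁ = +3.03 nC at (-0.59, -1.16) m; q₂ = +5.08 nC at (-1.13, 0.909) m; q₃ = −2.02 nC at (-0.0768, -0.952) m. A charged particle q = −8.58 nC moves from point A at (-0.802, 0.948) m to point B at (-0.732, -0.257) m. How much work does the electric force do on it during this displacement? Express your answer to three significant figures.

The work done by the electric force is W_field = −ΔU = −q(V_B − V_A) = q(V_A − V_B).
At A: distances to the source charges are 2.12 m, 0.330 m, 2.03 m; V_A = Σ kqᵢ/rᵢ = 142 V.
At B: distances to the source charges are 0.914 m, 1.23 m, 0.955 m; V_B = Σ kqᵢ/rᵢ = 47.9 V.
ΔV = V_B − V_A = -94.3 V.
W_field = −qΔV = −(-8.58×10⁻⁹ C)(-94.3 V) = -8.09×10⁻⁷ J.

-8.09×10⁻⁷ J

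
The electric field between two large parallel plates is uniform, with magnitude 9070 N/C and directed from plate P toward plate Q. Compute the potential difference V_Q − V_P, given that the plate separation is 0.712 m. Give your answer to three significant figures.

In a uniform field, potential decreases in the direction of E: ΔV = −E·d for a displacement d parallel to E.
Going from P to Q is a displacement of 0.712 m along the field, so V_Q − V_P = −Ed = -6460 V.

-6460 V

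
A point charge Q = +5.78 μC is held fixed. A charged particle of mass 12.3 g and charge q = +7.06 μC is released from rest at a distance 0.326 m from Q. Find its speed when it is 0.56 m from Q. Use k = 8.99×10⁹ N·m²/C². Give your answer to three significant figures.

8.74 m/s

Only the electrostatic force acts, so mechanical energy is conserved: ½mv² = U₁ − U₂ = kQq(1/r₁ − 1/r₂).
U₁ − U₂ = (8.99×10⁹ N·m²/C²)(5.78×10⁻⁶ C)(7.06×10⁻⁶ C)(1/0.326 − 1/0.560) = 0.470 J.
v = √(2·0.470/0.0123) = 8.74 m/s.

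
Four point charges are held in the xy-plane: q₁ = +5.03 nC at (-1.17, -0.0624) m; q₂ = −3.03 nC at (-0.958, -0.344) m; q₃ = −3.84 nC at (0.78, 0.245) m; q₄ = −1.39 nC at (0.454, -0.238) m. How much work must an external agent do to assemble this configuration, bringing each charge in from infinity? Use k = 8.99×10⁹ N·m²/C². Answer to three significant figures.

The work to assemble the configuration equals its total potential energy, U = Σ kqᵢqⱼ/rᵢⱼ over all pairs.
Pair separations: r₁₂ = 0.352 m, r₁₃ = 1.97 m, r₁₄ = 1.63 m, r₂₃ = 1.84 m, r₂₄ = 1.42 m, r₃₄ = 0.583 m.
Summing all 6 pair terms gives U = -3.49×10⁻⁷ J.

-3.49×10⁻⁷ J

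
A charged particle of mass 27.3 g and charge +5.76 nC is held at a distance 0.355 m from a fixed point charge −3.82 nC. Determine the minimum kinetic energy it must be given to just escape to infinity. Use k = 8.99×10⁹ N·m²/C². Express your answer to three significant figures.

To just escape, total mechanical energy must reach zero at infinity: ½mv²_min + U = 0, so ½mv²_min = −U = |kQq|/r.
|U| = |kQq|/r = (8.99×10⁹ N·m²/C²)(3.82×10⁻⁹)(5.76×10⁻⁹)/(0.355) = 5.57×10⁻⁷ J.

5.57×10⁻⁷ J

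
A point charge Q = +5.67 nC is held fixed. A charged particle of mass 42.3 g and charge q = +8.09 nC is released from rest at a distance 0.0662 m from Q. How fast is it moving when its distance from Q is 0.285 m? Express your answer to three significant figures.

0.0150 m/s

Only the electrostatic force acts, so mechanical energy is conserved: ½mv² = U₁ − U₂ = kQq(1/r₁ − 1/r₂).
U₁ − U₂ = (8.99×10⁹ N·m²/C²)(5.67×10⁻⁹ C)(8.09×10⁻⁹ C)(1/0.0662 − 1/0.285) = 4.78×10⁻⁶ J.
v = √(2·4.78×10⁻⁶/0.0423) = 0.0150 m/s.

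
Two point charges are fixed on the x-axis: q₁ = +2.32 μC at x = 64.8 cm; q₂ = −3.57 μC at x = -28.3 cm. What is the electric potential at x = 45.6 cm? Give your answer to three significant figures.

Electric potential is a scalar, so the contributions from each charge add algebraically: V = Σ kqᵢ/rᵢ.
Distances from the field point to each charge: r₁ = 0.192 m, r₂ = 0.739 m.
V = k[(2.32×10⁻⁶)/(0.192) + (-3.57×10⁻⁶)/(0.739)] = 6.52×10⁴ V.

6.52×10⁴ V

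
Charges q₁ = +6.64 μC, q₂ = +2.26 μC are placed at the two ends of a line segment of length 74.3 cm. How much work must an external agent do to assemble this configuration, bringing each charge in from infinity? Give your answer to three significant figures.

0.182 J

The work to assemble the configuration equals its total potential energy, U = Σ kqᵢqⱼ/rᵢⱼ over all pairs.
The separation is r = 0.743 m.
U = (0.182) = 0.182 J.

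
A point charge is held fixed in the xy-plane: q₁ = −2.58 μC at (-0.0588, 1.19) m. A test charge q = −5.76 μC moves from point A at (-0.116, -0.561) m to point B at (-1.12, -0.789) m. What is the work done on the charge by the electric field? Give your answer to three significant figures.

The work done by the electric force is W_field = −ΔU = −q(V_B − V_A) = q(V_A − V_B).
At A: distance to the source charge is 1.75 m; V_A = kq₁/r = -1.32×10⁴ V.
At B: distance to the source charge is 2.25 m; V_B = kq₁/r = -1.03×10⁴ V.
ΔV = V_B − V_A = 2910 V.
W_field = −qΔV = −(-5.76×10⁻⁶ C)(2910 V) = 0.0168 J.

0.0168 J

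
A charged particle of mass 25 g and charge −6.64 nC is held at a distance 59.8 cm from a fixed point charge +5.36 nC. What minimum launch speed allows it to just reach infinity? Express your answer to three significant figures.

To just escape, total mechanical energy must reach zero at infinity: ½mv²_min + U = 0, so ½mv²_min = −U = |kQq|/r.
|U| = |kQq|/r = (8.99×10⁹ N·m²/C²)(5.36×10⁻⁹)(6.64×10⁻⁹)/(0.598) = 5.35×10⁻⁷ J.
v_min = √(2|U|/m) = √(2·5.35×10⁻⁷/0.0250) = 6.54×10⁻³ m/s.

6.54×10⁻³ m/s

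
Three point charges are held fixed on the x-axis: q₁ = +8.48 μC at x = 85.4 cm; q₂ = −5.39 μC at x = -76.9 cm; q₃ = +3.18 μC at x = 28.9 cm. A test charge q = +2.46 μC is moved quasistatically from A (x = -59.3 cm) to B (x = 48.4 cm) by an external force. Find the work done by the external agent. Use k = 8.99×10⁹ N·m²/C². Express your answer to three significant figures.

1.24 J

For quasistatic motion the external work equals the change in potential energy: W_ext = qΔV = q(V_B − V_A).
At A: distances to the source charges are 1.45 m, 0.176 m, 0.882 m; V_A = Σ kqᵢ/rᵢ = -1.90×10⁵ V.
At B: distances to the source charges are 0.370 m, 1.25 m, 0.195 m; V_B = Σ kqᵢ/rᵢ = 3.14×10⁵ V.
ΔV = V_B − V_A = 5.04×10⁵ V.
W_ext = qΔV = (2.46×10⁻⁶ C)(5.04×10⁵ V) = 1.24 J.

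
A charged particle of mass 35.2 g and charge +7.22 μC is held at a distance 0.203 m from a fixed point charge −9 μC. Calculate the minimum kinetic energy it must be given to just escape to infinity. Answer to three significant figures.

2.88 J

To just escape, total mechanical energy must reach zero at infinity: ½mv²_min + U = 0, so ½mv²_min = −U = |kQq|/r.
|U| = |kQq|/r = (8.99×10⁹ N·m²/C²)(9.00×10⁻⁶)(7.22×10⁻⁶)/(0.203) = 2.88 J.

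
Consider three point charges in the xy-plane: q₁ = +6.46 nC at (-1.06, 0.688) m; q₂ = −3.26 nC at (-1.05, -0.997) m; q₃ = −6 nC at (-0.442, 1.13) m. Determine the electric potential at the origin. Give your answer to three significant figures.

-18.7 V

The total potential is the scalar sum of each charge's contribution, V = Σ kqᵢ/rᵢ.
Distances from the field point to each charge: r₁ = 1.26 m, r₂ = 1.45 m, r₃ = 1.21 m.
V = k[(6.46×10⁻⁹)/(1.26) + (-3.26×10⁻⁹)/(1.45) + (-6.00×10⁻⁹)/(1.21)] = -18.7 V.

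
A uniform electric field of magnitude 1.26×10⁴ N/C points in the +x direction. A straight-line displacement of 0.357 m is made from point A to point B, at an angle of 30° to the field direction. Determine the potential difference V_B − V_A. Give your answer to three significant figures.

Only the component of displacement along E changes the potential: ΔV = −E·d·cosθ.
ΔV = −(1.26×10⁴ V/m)(0.357 m)cos30° = -3900 V.

-3900 V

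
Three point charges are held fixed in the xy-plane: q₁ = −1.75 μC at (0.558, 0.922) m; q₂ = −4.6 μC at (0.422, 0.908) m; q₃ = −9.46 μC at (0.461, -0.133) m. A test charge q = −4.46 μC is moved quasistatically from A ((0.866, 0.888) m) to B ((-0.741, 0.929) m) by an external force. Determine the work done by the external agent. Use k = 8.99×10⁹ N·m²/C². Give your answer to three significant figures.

For quasistatic motion the external work equals the change in potential energy: W_ext = qΔV = q(V_B − V_A).
At A: distances to the source charges are 0.310 m, 0.444 m, 1.10 m; V_A = Σ kqᵢ/rᵢ = -2.21×10⁵ V.
At B: distances to the source charges are 1.30 m, 1.16 m, 1.60 m; V_B = Σ kqᵢ/rᵢ = -1.01×10⁵ V.
ΔV = V_B − V_A = 1.21×10⁵ V.
W_ext = qΔV = (-4.46×10⁻⁶ C)(1.21×10⁵ V) = -0.538 J.

-0.538 J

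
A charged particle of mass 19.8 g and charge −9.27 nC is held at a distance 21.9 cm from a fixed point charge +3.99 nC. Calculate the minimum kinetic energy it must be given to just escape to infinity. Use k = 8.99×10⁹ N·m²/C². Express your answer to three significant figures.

To just escape, total mechanical energy must reach zero at infinity: ½mv²_min + U = 0, so ½mv²_min = −U = |kQq|/r.
|U| = |kQq|/r = (8.99×10⁹ N·m²/C²)(3.99×10⁻⁹)(9.27×10⁻⁹)/(0.219) = 1.52×10⁻⁶ J.

1.52×10⁻⁶ J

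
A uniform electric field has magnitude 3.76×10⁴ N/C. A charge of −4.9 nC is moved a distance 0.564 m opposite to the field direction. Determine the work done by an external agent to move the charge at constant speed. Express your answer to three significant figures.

-1.04×10⁻⁴ J

The potential change for a displacement 0.564 m opposite to the field direction is ΔV = +Ed = 2.12×10⁴ V.
W_ext = qΔV = -1.04×10⁻⁴ J.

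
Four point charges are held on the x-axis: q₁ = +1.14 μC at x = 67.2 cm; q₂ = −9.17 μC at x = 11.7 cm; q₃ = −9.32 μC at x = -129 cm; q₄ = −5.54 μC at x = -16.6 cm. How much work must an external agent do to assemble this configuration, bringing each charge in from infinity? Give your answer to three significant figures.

The work to assemble the configuration equals its total potential energy, U = Σ kqᵢqⱼ/rᵢⱼ over all pairs.
Pair separations: r₁₂ = 0.555 m, r₁₃ = 1.96 m, r₁₄ = 0.838 m, r₂₃ = 1.41 m, r₂₄ = 0.283 m, r₃₄ = 1.12 m.
Summing all 6 pair terms gives U = 2.29 J.

2.29 J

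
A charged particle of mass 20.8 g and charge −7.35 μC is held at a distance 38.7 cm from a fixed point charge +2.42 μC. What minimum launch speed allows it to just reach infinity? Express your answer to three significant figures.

6.30 m/s

To just escape, total mechanical energy must reach zero at infinity: ½mv²_min + U = 0, so ½mv²_min = −U = |kQq|/r.
|U| = |kQq|/r = (8.99×10⁹ N·m²/C²)(2.42×10⁻⁶)(7.35×10⁻⁶)/(0.387) = 0.413 J.
v_min = √(2|U|/m) = √(2·0.413/0.0208) = 6.30 m/s.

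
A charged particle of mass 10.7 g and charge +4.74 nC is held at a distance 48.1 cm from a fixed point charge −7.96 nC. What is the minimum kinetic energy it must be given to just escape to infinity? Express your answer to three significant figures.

7.05×10⁻⁷ J

To just escape, total mechanical energy must reach zero at infinity: ½mv²_min + U = 0, so ½mv²_min = −U = |kQq|/r.
|U| = |kQq|/r = (8.99×10⁹ N·m²/C²)(7.96×10⁻⁹)(4.74×10⁻⁹)/(0.481) = 7.05×10⁻⁷ J.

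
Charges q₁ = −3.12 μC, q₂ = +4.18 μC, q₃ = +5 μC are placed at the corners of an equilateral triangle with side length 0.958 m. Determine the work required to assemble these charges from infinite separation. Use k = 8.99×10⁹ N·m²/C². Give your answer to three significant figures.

The work to assemble the configuration equals its total potential energy, U = Σ kqᵢqⱼ/rᵢⱼ over all pairs.
All three pair separations equal the side length, 0.958 m.
U = (-0.122) + (-0.146) + (0.196) = -0.0726 J.

-0.0726 J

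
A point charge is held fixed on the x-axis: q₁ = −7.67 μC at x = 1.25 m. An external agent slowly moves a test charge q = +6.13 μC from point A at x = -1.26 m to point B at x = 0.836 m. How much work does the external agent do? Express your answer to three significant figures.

For quasistatic motion the external work equals the change in potential energy: W_ext = qΔV = q(V_B − V_A).
At A: distance to the source charge is 2.51 m; V_A = kq₁/r = -2.75×10⁴ V.
At B: distance to the source charge is 0.414 m; V_B = kq₁/r = -1.67×10⁵ V.
ΔV = V_B − V_A = -1.39×10⁵ V.
W_ext = qΔV = (6.13×10⁻⁶ C)(-1.39×10⁵ V) = -0.853 J.

-0.853 J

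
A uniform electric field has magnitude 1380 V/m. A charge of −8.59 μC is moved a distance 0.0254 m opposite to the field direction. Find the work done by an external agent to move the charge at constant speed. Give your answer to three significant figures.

The potential change for a displacement 0.0254 m opposite to the field direction is ΔV = +Ed = 35.1 V.
W_ext = qΔV = -3.01×10⁻⁴ J.

-3.01×10⁻⁴ J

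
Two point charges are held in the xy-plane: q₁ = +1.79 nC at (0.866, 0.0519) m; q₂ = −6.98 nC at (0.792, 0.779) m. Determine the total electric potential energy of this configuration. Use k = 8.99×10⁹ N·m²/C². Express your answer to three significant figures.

The work to assemble the configuration equals its total potential energy, U = Σ kqᵢqⱼ/rᵢⱼ over all pairs.
Pair separations: r₁₂ = 0.731 m.
U = (-1.54×10⁻⁷) = -1.54×10⁻⁷ J.

-1.54×10⁻⁷ J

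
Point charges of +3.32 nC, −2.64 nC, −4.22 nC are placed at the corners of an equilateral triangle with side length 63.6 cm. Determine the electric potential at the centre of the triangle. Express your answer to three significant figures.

The total potential is the scalar sum of each charge's contribution, V = Σ kqᵢ/rᵢ.
The distance from each vertex to the centroid is a/√3 = 0.367 m.
V = k[(3.32×10⁻⁹)/(0.367) + (-2.64×10⁻⁹)/(0.367) + (-4.22×10⁻⁹)/(0.367)] = -86.7 V.

-86.7 V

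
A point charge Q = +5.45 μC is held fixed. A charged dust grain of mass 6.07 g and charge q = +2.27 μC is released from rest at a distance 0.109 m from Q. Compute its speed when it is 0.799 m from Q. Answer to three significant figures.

Only the electrostatic force acts, so mechanical energy is conserved: ½mv² = U₁ − U₂ = kQq(1/r₁ − 1/r₂).
U₁ − U₂ = (8.99×10⁹ N·m²/C²)(5.45×10⁻⁶ C)(2.27×10⁻⁶ C)(1/0.109 − 1/0.799) = 0.881 J.
v = √(2·0.881/6.07×10⁻³) = 17.0 m/s.

17.0 m/s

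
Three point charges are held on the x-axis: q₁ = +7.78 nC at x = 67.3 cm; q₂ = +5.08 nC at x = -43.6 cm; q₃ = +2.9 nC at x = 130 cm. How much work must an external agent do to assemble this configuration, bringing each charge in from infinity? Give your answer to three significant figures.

The assembly work is the sum of pairwise potential energies, U = Σ_{i<j} kqᵢqⱼ/rᵢⱼ.
Pair separations: r₁₂ = 1.11 m, r₁₃ = 0.627 m, r₂₃ = 1.74 m.
U = (3.20×10⁻⁷) + (3.23×10⁻⁷) + (7.63×10⁻⁸) = 7.20×10⁻⁷ J.

7.20×10⁻⁷ J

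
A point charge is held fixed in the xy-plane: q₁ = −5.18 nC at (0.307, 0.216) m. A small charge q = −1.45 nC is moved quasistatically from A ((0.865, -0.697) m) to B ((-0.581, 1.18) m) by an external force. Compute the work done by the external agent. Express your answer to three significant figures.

For quasistatic motion the external work equals the change in potential energy: W_ext = qΔV = q(V_B − V_A).
At A: distance to the source charge is 1.07 m; V_A = kq₁/r = -43.5 V.
At B: distance to the source charge is 1.31 m; V_B = kq₁/r = -35.5 V.
ΔV = V_B − V_A = 7.99 V.
W_ext = qΔV = (-1.45×10⁻⁹ C)(7.99 V) = -1.16×10⁻⁸ J.

-1.16×10⁻⁸ J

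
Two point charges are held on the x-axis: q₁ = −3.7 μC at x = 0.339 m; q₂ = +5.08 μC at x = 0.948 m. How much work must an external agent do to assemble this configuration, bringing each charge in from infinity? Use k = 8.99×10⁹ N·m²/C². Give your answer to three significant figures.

-0.277 J

The work to assemble the configuration equals its total potential energy, U = Σ kqᵢqⱼ/rᵢⱼ over all pairs.
Pair separations: r₁₂ = 0.609 m.
U = (-0.277) = -0.277 J.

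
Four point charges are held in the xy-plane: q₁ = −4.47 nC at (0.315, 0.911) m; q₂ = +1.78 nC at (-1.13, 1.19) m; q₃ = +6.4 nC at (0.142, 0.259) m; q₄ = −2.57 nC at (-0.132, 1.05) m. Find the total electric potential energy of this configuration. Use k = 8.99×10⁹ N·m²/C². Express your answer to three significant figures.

-3.62×10⁻⁷ J

The assembly work is the sum of pairwise potential energies, U = Σ_{i<j} kqᵢqⱼ/rᵢⱼ.
Pair separations: r₁₂ = 1.47 m, r₁₃ = 0.675 m, r₁₄ = 0.468 m, r₂₃ = 1.58 m, r₂₄ = 1.01 m, r₃₄ = 0.837 m.
Summing all 6 pair terms gives U = -3.62×10⁻⁷ J.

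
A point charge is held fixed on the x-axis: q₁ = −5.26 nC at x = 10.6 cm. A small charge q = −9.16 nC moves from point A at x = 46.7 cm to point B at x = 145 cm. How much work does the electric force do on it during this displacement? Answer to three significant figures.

The work done by the electric force is W_field = −ΔU = −q(V_B − V_A) = q(V_A − V_B).
At A: distance to the source charge is 0.361 m; V_A = kq₁/r = -131 V.
At B: distance to the source charge is 1.34 m; V_B = kq₁/r = -35.2 V.
ΔV = V_B − V_A = 95.8 V.
W_field = −qΔV = −(-9.16×10⁻⁹ C)(95.8 V) = 8.78×10⁻⁷ J.

8.78×10⁻⁷ J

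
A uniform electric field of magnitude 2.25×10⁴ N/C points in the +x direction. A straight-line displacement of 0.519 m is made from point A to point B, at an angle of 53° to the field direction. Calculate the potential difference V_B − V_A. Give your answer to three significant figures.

-7030 V

Only the component of displacement along E changes the potential: ΔV = −E·d·cosθ.
ΔV = −(2.25×10⁴ V/m)(0.519 m)cos53° = -7030 V.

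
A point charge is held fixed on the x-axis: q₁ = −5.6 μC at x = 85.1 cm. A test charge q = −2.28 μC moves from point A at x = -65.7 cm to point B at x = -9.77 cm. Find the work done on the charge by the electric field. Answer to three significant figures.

-0.0449 J

The work done by the electric force is W_field = −ΔU = −q(V_B − V_A) = q(V_A − V_B).
At A: distance to the source charge is 1.51 m; V_A = kq₁/r = -3.34×10⁴ V.
At B: distance to the source charge is 0.949 m; V_B = kq₁/r = -5.31×10⁴ V.
ΔV = V_B − V_A = -1.97×10⁴ V.
W_field = −qΔV = −(-2.28×10⁻⁶ C)(-1.97×10⁴ V) = -0.0449 J.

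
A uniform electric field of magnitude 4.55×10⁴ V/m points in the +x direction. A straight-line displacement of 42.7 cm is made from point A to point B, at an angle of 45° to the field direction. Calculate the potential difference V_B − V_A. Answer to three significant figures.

Only the component of displacement along E changes the potential: ΔV = −E·d·cosθ.
ΔV = −(4.55×10⁴ V/m)(0.427 m)cos45° = -1.37×10⁴ V.

-1.37×10⁴ V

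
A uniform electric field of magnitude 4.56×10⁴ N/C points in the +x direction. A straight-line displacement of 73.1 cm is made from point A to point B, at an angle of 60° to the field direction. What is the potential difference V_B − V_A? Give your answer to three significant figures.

Only the component of displacement along E changes the potential: ΔV = −E·d·cosθ.
ΔV = −(4.56×10⁴ V/m)(0.731 m)cos60° = -1.67×10⁴ V.

-1.67×10⁴ V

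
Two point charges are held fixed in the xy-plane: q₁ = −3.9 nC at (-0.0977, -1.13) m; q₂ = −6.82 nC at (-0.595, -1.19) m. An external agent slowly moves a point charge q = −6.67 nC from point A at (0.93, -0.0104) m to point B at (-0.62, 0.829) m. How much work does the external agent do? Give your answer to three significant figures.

-4.81×10⁻⁸ J

For quasistatic motion the external work equals the change in potential energy: W_ext = qΔV = q(V_B − V_A).
At A: distances to the source charges are 1.52 m, 1.93 m; V_A = Σ kqᵢ/rᵢ = -54.9 V.
At B: distances to the source charges are 2.03 m, 2.02 m; V_B = Σ kqᵢ/rᵢ = -47.7 V.
ΔV = V_B − V_A = 7.21 V.
W_ext = qΔV = (-6.67×10⁻⁹ C)(7.21 V) = -4.81×10⁻⁸ J.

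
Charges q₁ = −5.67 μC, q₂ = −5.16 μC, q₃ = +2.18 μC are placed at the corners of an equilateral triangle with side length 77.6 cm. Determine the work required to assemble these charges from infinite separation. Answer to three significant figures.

0.0654 J

The work to assemble the configuration equals its total potential energy, U = Σ kqᵢqⱼ/rᵢⱼ over all pairs.
All three pair separations equal the side length, 0.776 m.
U = (0.339) + (-0.143) + (-0.130) = 0.0654 J.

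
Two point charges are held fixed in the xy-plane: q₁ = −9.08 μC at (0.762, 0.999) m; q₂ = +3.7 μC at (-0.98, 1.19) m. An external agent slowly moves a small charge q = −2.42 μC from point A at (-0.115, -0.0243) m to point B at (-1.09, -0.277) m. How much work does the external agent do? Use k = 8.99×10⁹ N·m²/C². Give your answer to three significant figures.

-0.0595 J

For quasistatic motion the external work equals the change in potential energy: W_ext = qΔV = q(V_B − V_A).
At A: distances to the source charges are 1.35 m, 1.49 m; V_A = Σ kqᵢ/rᵢ = -3.83×10⁴ V.
At B: distances to the source charges are 2.25 m, 1.47 m; V_B = Σ kqᵢ/rᵢ = -1.37×10⁴ V.
ΔV = V_B − V_A = 2.46×10⁴ V.
W_ext = qΔV = (-2.42×10⁻⁶ C)(2.46×10⁴ V) = -0.0595 J.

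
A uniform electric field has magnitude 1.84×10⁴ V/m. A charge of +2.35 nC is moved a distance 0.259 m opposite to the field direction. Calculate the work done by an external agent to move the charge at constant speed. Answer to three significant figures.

The potential change for a displacement 0.259 m opposite to the field direction is ΔV = +Ed = 4770 V.
W_ext = qΔV = 1.12×10⁻⁵ J.

1.12×10⁻⁵ J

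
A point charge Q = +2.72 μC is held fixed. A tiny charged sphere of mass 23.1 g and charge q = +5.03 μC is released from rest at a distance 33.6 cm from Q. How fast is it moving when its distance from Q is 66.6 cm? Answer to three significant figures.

3.96 m/s

Only the electrostatic force acts, so mechanical energy is conserved: ½mv² = U₁ − U₂ = kQq(1/r₁ − 1/r₂).
U₁ − U₂ = (8.99×10⁹ N·m²/C²)(2.72×10⁻⁶ C)(5.03×10⁻⁶ C)(1/0.336 − 1/0.666) = 0.181 J.
v = √(2·0.181/0.0231) = 3.96 m/s.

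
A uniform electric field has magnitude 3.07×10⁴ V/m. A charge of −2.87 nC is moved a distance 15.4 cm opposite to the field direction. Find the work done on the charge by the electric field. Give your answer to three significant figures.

The potential change for a displacement 15.4 cm opposite to the field direction is ΔV = +Ed = 4730 V.
W_field = −qΔV = 1.36×10⁻⁵ J.

1.36×10⁻⁵ J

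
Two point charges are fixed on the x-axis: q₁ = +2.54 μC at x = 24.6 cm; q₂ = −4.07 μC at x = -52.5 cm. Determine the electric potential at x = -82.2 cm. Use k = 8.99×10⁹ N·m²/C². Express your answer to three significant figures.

-1.02×10⁵ V

Electric potential is a scalar, so the contributions from each charge add algebraically: V = Σ kqᵢ/rᵢ.
Distances from the field point to each charge: r₁ = 1.07 m, r₂ = 0.297 m.
V = k[(2.54×10⁻⁶)/(1.07) + (-4.07×10⁻⁶)/(0.297)] = -1.02×10⁵ V.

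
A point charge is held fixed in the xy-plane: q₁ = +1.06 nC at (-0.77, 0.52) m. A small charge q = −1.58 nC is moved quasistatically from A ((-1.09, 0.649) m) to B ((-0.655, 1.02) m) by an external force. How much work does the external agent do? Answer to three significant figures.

For quasistatic motion the external work equals the change in potential energy: W_ext = qΔV = q(V_B − V_A).
At A: distance to the source charge is 0.345 m; V_A = kq₁/r = 27.6 V.
At B: distance to the source charge is 0.513 m; V_B = kq₁/r = 18.6 V.
ΔV = V_B − V_A = -9.05 V.
W_ext = qΔV = (-1.58×10⁻⁹ C)(-9.05 V) = 1.43×10⁻⁸ J.

1.43×10⁻⁸ J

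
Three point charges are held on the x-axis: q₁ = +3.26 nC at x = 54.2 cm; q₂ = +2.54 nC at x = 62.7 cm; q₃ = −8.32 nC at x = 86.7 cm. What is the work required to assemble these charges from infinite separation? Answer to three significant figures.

-6.66×10⁻⁷ J

The assembly work is the sum of pairwise potential energies, U = Σ_{i<j} kqᵢqⱼ/rᵢⱼ.
Pair separations: r₁₂ = 0.0850 m, r₁₃ = 0.325 m, r₂₃ = 0.240 m.
U = (8.76×10⁻⁷) + (-7.50×10⁻⁷) + (-7.92×10⁻⁷) = -6.66×10⁻⁷ J.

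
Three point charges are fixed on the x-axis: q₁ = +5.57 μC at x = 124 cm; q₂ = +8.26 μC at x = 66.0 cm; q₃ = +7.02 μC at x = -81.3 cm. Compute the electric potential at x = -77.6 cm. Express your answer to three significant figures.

The total potential is the scalar sum of each charge's contribution, V = Σ kqᵢ/rᵢ.
Distances from the field point to each charge: r₁ = 2.02 m, r₂ = 1.44 m, r₃ = 0.0370 m.
V = k[(5.57×10⁻⁶)/(2.02) + (8.26×10⁻⁶)/(1.44) + (7.02×10⁻⁶)/(0.0370)] = 1.78×10⁶ V.

1.78×10⁶ V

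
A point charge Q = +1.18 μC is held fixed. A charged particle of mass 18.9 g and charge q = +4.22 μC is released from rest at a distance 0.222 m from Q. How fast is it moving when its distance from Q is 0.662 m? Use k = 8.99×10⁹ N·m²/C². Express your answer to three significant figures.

3.77 m/s

Only the electrostatic force acts, so mechanical energy is conserved: ½mv² = U₁ − U₂ = kQq(1/r₁ − 1/r₂).
U₁ − U₂ = (8.99×10⁹ N·m²/C²)(1.18×10⁻⁶ C)(4.22×10⁻⁶ C)(1/0.222 − 1/0.662) = 0.134 J.
v = √(2·0.134/0.0189) = 3.77 m/s.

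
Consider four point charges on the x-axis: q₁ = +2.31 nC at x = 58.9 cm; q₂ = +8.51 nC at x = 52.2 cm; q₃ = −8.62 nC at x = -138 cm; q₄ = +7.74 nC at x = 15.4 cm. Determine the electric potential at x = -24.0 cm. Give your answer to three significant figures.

234 V

The total potential is the scalar sum of each charge's contribution, V = Σ kqᵢ/rᵢ.
Distances from the field point to each charge: r₁ = 0.829 m, r₂ = 0.762 m, r₃ = 1.14 m, r₄ = 0.394 m.
V = k[(2.31×10⁻⁹)/(0.829) + (8.51×10⁻⁹)/(0.762) + (-8.62×10⁻⁹)/(1.14) + (7.74×10⁻⁹)/(0.394)] = 234 V.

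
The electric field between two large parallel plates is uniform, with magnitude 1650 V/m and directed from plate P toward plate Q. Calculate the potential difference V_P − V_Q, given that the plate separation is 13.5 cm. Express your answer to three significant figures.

In a uniform field, potential decreases in the direction of E: ΔV = −E·d for a displacement d parallel to E.
Going from Q to P is a displacement of 13.5 cm opposite to the field, so V_P − V_Q = +Ed = 223 V.

223 V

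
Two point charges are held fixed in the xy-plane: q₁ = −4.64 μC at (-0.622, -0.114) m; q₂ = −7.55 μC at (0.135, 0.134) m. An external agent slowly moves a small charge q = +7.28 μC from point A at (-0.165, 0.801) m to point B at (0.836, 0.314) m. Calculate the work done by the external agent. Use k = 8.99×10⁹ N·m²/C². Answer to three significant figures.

0.0899 J

For quasistatic motion the external work equals the change in potential energy: W_ext = qΔV = q(V_B − V_A).
At A: distances to the source charges are 1.02 m, 0.731 m; V_A = Σ kqᵢ/rᵢ = -1.34×10⁵ V.
At B: distances to the source charges are 1.52 m, 0.724 m; V_B = Σ kqᵢ/rᵢ = -1.21×10⁵ V.
ΔV = V_B − V_A = 1.24×10⁴ V.
W_ext = qΔV = (7.28×10⁻⁶ C)(1.24×10⁴ V) = 0.0899 J.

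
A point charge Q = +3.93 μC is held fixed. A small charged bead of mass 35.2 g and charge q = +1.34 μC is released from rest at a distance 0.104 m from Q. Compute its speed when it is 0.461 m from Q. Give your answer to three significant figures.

Only the electrostatic force acts, so mechanical energy is conserved: ½mv² = U₁ − U₂ = kQq(1/r₁ − 1/r₂).
U₁ − U₂ = (8.99×10⁹ N·m²/C²)(3.93×10⁻⁶ C)(1.34×10⁻⁶ C)(1/0.104 − 1/0.461) = 0.353 J.
v = √(2·0.353/0.0352) = 4.48 m/s.

4.48 m/s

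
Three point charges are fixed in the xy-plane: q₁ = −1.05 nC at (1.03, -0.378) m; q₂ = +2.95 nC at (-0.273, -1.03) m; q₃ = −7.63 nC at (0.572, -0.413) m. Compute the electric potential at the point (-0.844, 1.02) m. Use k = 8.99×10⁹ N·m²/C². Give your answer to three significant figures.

-25.6 V

The total potential is the scalar sum of each charge's contribution, V = Σ kqᵢ/rᵢ.
Distances from the field point to each charge: r₁ = 2.34 m, r₂ = 2.13 m, r₃ = 2.01 m.
V = k[(-1.05×10⁻⁹)/(2.34) + (2.95×10⁻⁹)/(2.13) + (-7.63×10⁻⁹)/(2.01)] = -25.6 V.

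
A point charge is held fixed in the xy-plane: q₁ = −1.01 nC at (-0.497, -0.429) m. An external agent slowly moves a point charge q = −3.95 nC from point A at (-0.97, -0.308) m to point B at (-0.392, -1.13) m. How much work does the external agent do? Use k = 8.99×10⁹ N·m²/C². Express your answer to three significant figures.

-2.29×10⁻⁸ J

For quasistatic motion the external work equals the change in potential energy: W_ext = qΔV = q(V_B − V_A).
At A: distance to the source charge is 0.488 m; V_A = kq₁/r = -18.6 V.
At B: distance to the source charge is 0.709 m; V_B = kq₁/r = -12.8 V.
ΔV = V_B − V_A = 5.79 V.
W_ext = qΔV = (-3.95×10⁻⁹ C)(5.79 V) = -2.29×10⁻⁸ J.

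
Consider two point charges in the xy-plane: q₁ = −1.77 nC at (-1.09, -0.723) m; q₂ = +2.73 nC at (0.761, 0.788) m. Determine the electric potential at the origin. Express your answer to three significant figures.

10.2 V

The total potential is the scalar sum of each charge's contribution, V = Σ kqᵢ/rᵢ.
Distances from the field point to each charge: r₁ = 1.31 m, r₂ = 1.10 m.
V = k[(-1.77×10⁻⁹)/(1.31) + (2.73×10⁻⁹)/(1.10)] = 10.2 V.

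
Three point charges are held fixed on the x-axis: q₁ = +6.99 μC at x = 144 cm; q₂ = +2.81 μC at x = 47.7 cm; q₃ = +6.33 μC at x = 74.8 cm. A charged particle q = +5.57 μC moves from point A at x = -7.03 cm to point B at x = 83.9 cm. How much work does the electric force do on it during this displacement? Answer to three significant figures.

The work done by the electric force is W_field = −ΔU = −q(V_B − V_A) = q(V_A − V_B).
At A: distances to the source charges are 1.51 m, 0.547 m, 0.818 m; V_A = Σ kqᵢ/rᵢ = 1.57×10⁵ V.
At B: distances to the source charges are 0.601 m, 0.362 m, 0.0910 m; V_B = Σ kqᵢ/rᵢ = 8.00×10⁵ V.
ΔV = V_B − V_A = 6.42×10⁵ V.
W_field = −qΔV = −(5.57×10⁻⁶ C)(6.42×10⁵ V) = -3.58 J.

-3.58 J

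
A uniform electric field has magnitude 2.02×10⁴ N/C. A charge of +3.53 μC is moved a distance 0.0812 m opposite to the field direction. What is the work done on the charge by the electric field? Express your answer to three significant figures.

The potential change for a displacement 0.0812 m opposite to the field direction is ΔV = +Ed = 1640 V.
W_field = −qΔV = -5.79×10⁻³ J.

-5.79×10⁻³ J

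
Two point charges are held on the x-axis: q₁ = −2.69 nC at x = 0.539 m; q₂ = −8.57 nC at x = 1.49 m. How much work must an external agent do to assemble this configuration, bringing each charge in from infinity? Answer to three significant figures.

2.18×10⁻⁷ J

The work to assemble the configuration equals its total potential energy, U = Σ kqᵢqⱼ/rᵢⱼ over all pairs.
Pair separations: r₁₂ = 0.951 m.
U = (2.18×10⁻⁷) = 2.18×10⁻⁷ J.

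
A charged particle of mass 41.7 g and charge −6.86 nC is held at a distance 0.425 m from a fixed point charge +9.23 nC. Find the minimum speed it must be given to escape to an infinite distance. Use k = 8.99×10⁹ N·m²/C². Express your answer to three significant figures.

To just escape, total mechanical energy must reach zero at infinity: ½mv²_min + U = 0, so ½mv²_min = −U = |kQq|/r.
|U| = |kQq|/r = (8.99×10⁹ N·m²/C²)(9.23×10⁻⁹)(6.86×10⁻⁹)/(0.425) = 1.34×10⁻⁶ J.
v_min = √(2|U|/m) = √(2·1.34×10⁻⁶/0.0417) = 8.01×10⁻³ m/s.

8.01×10⁻³ m/s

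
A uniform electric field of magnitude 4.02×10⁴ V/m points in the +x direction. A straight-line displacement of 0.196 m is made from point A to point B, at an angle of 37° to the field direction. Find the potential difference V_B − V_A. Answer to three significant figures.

-6290 V

Only the component of displacement along E changes the potential: ΔV = −E·d·cosθ.
ΔV = −(4.02×10⁴ V/m)(0.196 m)cos37° = -6290 V.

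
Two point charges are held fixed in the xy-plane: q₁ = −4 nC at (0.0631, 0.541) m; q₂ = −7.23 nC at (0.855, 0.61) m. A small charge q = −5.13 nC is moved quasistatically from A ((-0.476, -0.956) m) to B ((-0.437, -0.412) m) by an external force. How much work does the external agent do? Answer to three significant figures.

9.56×10⁻⁸ J

For quasistatic motion the external work equals the change in potential energy: W_ext = qΔV = q(V_B − V_A).
At A: distances to the source charges are 1.59 m, 2.06 m; V_A = Σ kqᵢ/rᵢ = -54.2 V.
At B: distances to the source charges are 1.08 m, 1.65 m; V_B = Σ kqᵢ/rᵢ = -72.9 V.
ΔV = V_B − V_A = -18.6 V.
W_ext = qΔV = (-5.13×10⁻⁹ C)(-18.6 V) = 9.56×10⁻⁸ J.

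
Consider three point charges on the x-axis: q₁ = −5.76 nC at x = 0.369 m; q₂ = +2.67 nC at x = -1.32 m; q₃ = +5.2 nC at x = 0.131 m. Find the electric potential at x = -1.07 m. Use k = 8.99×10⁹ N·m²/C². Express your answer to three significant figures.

The total potential is the scalar sum of each charge's contribution, V = Σ kqᵢ/rᵢ.
Distances from the field point to each charge: r₁ = 1.44 m, r₂ = 0.250 m, r₃ = 1.20 m.
V = k[(-5.76×10⁻⁹)/(1.44) + (2.67×10⁻⁹)/(0.250) + (5.20×10⁻⁹)/(1.20)] = 99.0 V.

99.0 V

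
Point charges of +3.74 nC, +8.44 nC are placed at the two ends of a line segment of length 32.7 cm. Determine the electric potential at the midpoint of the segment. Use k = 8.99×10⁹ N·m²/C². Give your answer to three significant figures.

670 V

Electric potential is a scalar, so the contributions from each charge add algebraically: V = Σ kqᵢ/rᵢ.
Each charge is 0.164 m from the midpoint.
V = k[(3.74×10⁻⁹)/(0.164) + (8.44×10⁻⁹)/(0.164)] = 670 V.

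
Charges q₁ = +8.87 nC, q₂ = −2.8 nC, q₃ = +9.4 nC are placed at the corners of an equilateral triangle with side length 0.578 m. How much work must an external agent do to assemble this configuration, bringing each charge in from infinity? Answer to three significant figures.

5.01×10⁻⁷ J

The assembly work is the sum of pairwise potential energies, U = Σ_{i<j} kqᵢqⱼ/rᵢⱼ.
All three pair separations equal the side length, 0.578 m.
U = (-3.86×10⁻⁷) + (1.30×10⁻⁶) + (-4.09×10⁻⁷) = 5.01×10⁻⁷ J.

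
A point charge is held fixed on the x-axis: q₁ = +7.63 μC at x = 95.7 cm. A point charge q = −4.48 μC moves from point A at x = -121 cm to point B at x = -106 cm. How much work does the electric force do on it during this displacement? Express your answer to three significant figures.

0.0105 J

The work done by the electric force is W_field = −ΔU = −q(V_B − V_A) = q(V_A − V_B).
At A: distance to the source charge is 2.17 m; V_A = kq₁/r = 3.17×10⁴ V.
At B: distance to the source charge is 2.02 m; V_B = kq₁/r = 3.40×10⁴ V.
ΔV = V_B − V_A = 2350 V.
W_field = −qΔV = −(-4.48×10⁻⁶ C)(2350 V) = 0.0105 J.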